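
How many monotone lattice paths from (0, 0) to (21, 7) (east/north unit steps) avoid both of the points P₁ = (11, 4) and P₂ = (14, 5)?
Number of paths = 571602

Inclusion–exclusion. Total paths: C(28, 21) = 1184040. Through P₁: C(15, 11)·C(13, 10) = 390390. Through P₂: C(19, 14)·C(9, 7) = 418608. Since P₁ is strictly southwest of P₂, a monotone path through both must visit P₁ then P₂; paths through both = C(15, 11)·C(4, 3)·C(9, 7) = 196560. Avoid both = 1184040 − 390390 − 418608 + 196560 = 571602.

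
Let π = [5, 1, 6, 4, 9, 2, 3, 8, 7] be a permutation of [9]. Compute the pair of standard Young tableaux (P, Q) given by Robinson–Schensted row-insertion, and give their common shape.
P = [1, 2, 3, 7] / [4, 6, 8] / [5, 9];  Q = [1, 3, 5, 8] / [2, 4, 7] / [6, 9];  common shape = (4, 3, 2)

Row-insert the values π_1, π_2, … into P one at a time, bumping the leftmost entry strictly greater than the inserted value down to the next row. The recording tableau Q records, in position (i, j), the step at which that cell was added to P.
  Insert 5 (step 1): P = [5];  Q = [1]
  Insert 1 (step 2): P = [1] / [5];  Q = [1] / [2]
  Insert 6 (step 3): P = [1, 6] / [5];  Q = [1, 3] / [2]
  Insert 4 (step 4): P = [1, 4] / [5, 6];  Q = [1, 3] / [2, 4]
  Insert 9 (step 5): P = [1, 4, 9] / [5, 6];  Q = [1, 3, 5] / [2, 4]
  Insert 2 (step 6): P = [1, 2, 9] / [4, 6] / [5];  Q = [1, 3, 5] / [2, 4] / [6]
  Insert 3 (step 7): P = [1, 2, 3] / [4, 6, 9] / [5];  Q = [1, 3, 5] / [2, 4, 7] / [6]
  Insert 8 (step 8): P = [1, 2, 3, 8] / [4, 6, 9] / [5];  Q = [1, 3, 5, 8] / [2, 4, 7] / [6]
  Insert 7 (step 9): P = [1, 2, 3, 7] / [4, 6, 8] / [5, 9];  Q = [1, 3, 5, 8] / [2, 4, 7] / [6, 9]
Final shape: (4, 3, 2).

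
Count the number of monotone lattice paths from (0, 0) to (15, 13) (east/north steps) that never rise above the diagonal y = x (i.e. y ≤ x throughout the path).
Number of paths = 7020405

By the reflection principle (André's argument), the number of monotone paths to (15, 13) with n ≤ m that never go above y = x is C(28, 15) − C(28, 16) = 37442160 − 30421755 = 7020405.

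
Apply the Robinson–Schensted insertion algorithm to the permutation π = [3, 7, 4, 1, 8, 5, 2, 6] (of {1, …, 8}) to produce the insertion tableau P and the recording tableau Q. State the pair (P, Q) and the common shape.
P = [1, 2, 5, 6] / [3, 4] / [7, 8];  Q = [1, 2, 5, 8] / [3, 6] / [4, 7];  common shape = (4, 2, 2)

Row-insert the values π_1, π_2, … into P one at a time, bumping the leftmost entry strictly greater than the inserted value down to the next row. The recording tableau Q records, in position (i, j), the step at which that cell was added to P.
  Insert 3 (step 1): P = [3];  Q = [1]
  Insert 7 (step 2): P = [3, 7];  Q = [1, 2]
  Insert 4 (step 3): P = [3, 4] / [7];  Q = [1, 2] / [3]
  Insert 1 (step 4): P = [1, 4] / [3] / [7];  Q = [1, 2] / [3] / [4]
  Insert 8 (step 5): P = [1, 4, 8] / [3] / [7];  Q = [1, 2, 5] / [3] / [4]
  Insert 5 (step 6): P = [1, 4, 5] / [3, 8] / [7];  Q = [1, 2, 5] / [3, 6] / [4]
  Insert 2 (step 7): P = [1, 2, 5] / [3, 4] / [7, 8];  Q = [1, 2, 5] / [3, 6] / [4, 7]
  Insert 6 (step 8): P = [1, 2, 5, 6] / [3, 4] / [7, 8];  Q = [1, 2, 5, 8] / [3, 6] / [4, 7]
Final shape: (4, 2, 2).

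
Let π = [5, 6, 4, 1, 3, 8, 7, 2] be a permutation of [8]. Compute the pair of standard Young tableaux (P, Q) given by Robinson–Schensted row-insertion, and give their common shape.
P = [1, 2, 7] / [3, 6, 8] / [4] / [5];  Q = [1, 2, 6] / [3, 5, 7] / [4] / [8];  common shape = (3, 3, 1, 1)

Row-insert the values π_1, π_2, … into P one at a time, bumping the leftmost entry strictly greater than the inserted value down to the next row. The recording tableau Q records, in position (i, j), the step at which that cell was added to P.
  Insert 5 (step 1): P = [5];  Q = [1]
  Insert 6 (step 2): P = [5, 6];  Q = [1, 2]
  Insert 4 (step 3): P = [4, 6] / [5];  Q = [1, 2] / [3]
  Insert 1 (step 4): P = [1, 6] / [4] / [5];  Q = [1, 2] / [3] / [4]
  Insert 3 (step 5): P = [1, 3] / [4, 6] / [5];  Q = [1, 2] / [3, 5] / [4]
  Insert 8 (step 6): P = [1, 3, 8] / [4, 6] / [5];  Q = [1, 2, 6] / [3, 5] / [4]
  Insert 7 (step 7): P = [1, 3, 7] / [4, 6, 8] / [5];  Q = [1, 2, 6] / [3, 5, 7] / [4]
  Insert 2 (step 8): P = [1, 2, 7] / [3, 6, 8] / [4] / [5];  Q = [1, 2, 6] / [3, 5, 7] / [4] / [8]
Final shape: (3, 3, 1, 1).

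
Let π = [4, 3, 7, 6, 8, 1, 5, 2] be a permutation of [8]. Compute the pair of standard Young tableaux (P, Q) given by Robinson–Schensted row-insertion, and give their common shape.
P = [1, 2, 8] / [3, 5] / [4, 6] / [7];  Q = [1, 3, 5] / [2, 4] / [6, 7] / [8];  common shape = (3, 2, 2, 1)

Row-insert the values π_1, π_2, … into P one at a time, bumping the leftmost entry strictly greater than the inserted value down to the next row. The recording tableau Q records, in position (i, j), the step at which that cell was added to P.
  Insert 4 (step 1): P = [4];  Q = [1]
  Insert 3 (step 2): P = [3] / [4];  Q = [1] / [2]
  Insert 7 (step 3): P = [3, 7] / [4];  Q = [1, 3] / [2]
  Insert 6 (step 4): P = [3, 6] / [4, 7];  Q = [1, 3] / [2, 4]
  Insert 8 (step 5): P = [3, 6, 8] / [4, 7];  Q = [1, 3, 5] / [2, 4]
  Insert 1 (step 6): P = [1, 6, 8] / [3, 7] / [4];  Q = [1, 3, 5] / [2, 4] / [6]
  Insert 5 (step 7): P = [1, 5, 8] / [3, 6] / [4, 7];  Q = [1, 3, 5] / [2, 4] / [6, 7]
  Insert 2 (step 8): P = [1, 2, 8] / [3, 5] / [4, 6] / [7];  Q = [1, 3, 5] / [2, 4] / [6, 7] / [8]
Final shape: (3, 2, 2, 1).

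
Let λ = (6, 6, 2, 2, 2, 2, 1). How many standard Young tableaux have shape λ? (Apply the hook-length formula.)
# SYT of shape (6, 6, 2, 2, 2, 2, 1) = 172830840

Hook-length formula: f^λ = n! / Π hook(c), product over all cells c of the Young diagram. For λ = (6, 6, 2, 2, 2, 2, 1), n = 21 boxes. Hook lengths by row (left-to-right, top-to-bottom): [12, 10, 5, 4, 3, 2]; [11, 9, 4, 3, 2, 1]; [6, 4]; [5, 3]; [4, 2]; [3, 1]; [1]. Product of hooks = 295612416000. So f^λ = 21! / 295612416000 = 51090942171709440000 / 295612416000 = 172830840.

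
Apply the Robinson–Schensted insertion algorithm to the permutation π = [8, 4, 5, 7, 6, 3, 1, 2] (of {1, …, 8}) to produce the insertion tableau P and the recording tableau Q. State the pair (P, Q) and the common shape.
P = [1, 2, 6] / [3, 5] / [4] / [7] / [8];  Q = [1, 3, 4] / [2, 8] / [5] / [6] / [7];  common shape = (3, 2, 1, 1, 1)

Row-insert the values π_1, π_2, … into P one at a time, bumping the leftmost entry strictly greater than the inserted value down to the next row. The recording tableau Q records, in position (i, j), the step at which that cell was added to P.
  Insert 8 (step 1): P = [8];  Q = [1]
  Insert 4 (step 2): P = [4] / [8];  Q = [1] / [2]
  Insert 5 (step 3): P = [4, 5] / [8];  Q = [1, 3] / [2]
  Insert 7 (step 4): P = [4, 5, 7] / [8];  Q = [1, 3, 4] / [2]
  Insert 6 (step 5): P = [4, 5, 6] / [7] / [8];  Q = [1, 3, 4] / [2] / [5]
  Insert 3 (step 6): P = [3, 5, 6] / [4] / [7] / [8];  Q = [1, 3, 4] / [2] / [5] / [6]
  Insert 1 (step 7): P = [1, 5, 6] / [3] / [4] / [7] / [8];  Q = [1, 3, 4] / [2] / [5] / [6] / [7]
  Insert 2 (step 8): P = [1, 2, 6] / [3, 5] / [4] / [7] / [8];  Q = [1, 3, 4] / [2, 8] / [5] / [6] / [7]
Final shape: (3, 2, 1, 1, 1).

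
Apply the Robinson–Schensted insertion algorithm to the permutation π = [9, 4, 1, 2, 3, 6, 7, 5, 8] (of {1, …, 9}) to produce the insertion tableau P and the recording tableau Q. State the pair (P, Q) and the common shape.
P = [1, 2, 3, 5, 7, 8] / [4, 6] / [9];  Q = [1, 4, 5, 6, 7, 9] / [2, 8] / [3];  common shape = (6, 2, 1)

Row-insert the values π_1, π_2, … into P one at a time, bumping the leftmost entry strictly greater than the inserted value down to the next row. The recording tableau Q records, in position (i, j), the step at which that cell was added to P.
  Insert 9 (step 1): P = [9];  Q = [1]
  Insert 4 (step 2): P = [4] / [9];  Q = [1] / [2]
  Insert 1 (step 3): P = [1] / [4] / [9];  Q = [1] / [2] / [3]
  Insert 2 (step 4): P = [1, 2] / [4] / [9];  Q = [1, 4] / [2] / [3]
  Insert 3 (step 5): P = [1, 2, 3] / [4] / [9];  Q = [1, 4, 5] / [2] / [3]
  Insert 6 (step 6): P = [1, 2, 3, 6] / [4] / [9];  Q = [1, 4, 5, 6] / [2] / [3]
  Insert 7 (step 7): P = [1, 2, 3, 6, 7] / [4] / [9];  Q = [1, 4, 5, 6, 7] / [2] / [3]
  Insert 5 (step 8): P = [1, 2, 3, 5, 7] / [4, 6] / [9];  Q = [1, 4, 5, 6, 7] / [2, 8] / [3]
  Insert 8 (step 9): P = [1, 2, 3, 5, 7, 8] / [4, 6] / [9];  Q = [1, 4, 5, 6, 7, 9] / [2, 8] / [3]
Final shape: (6, 2, 1).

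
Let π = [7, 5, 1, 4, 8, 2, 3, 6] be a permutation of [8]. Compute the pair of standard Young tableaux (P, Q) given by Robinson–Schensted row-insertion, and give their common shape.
P = [1, 2, 3, 6] / [4, 8] / [5] / [7];  Q = [1, 4, 5, 8] / [2, 7] / [3] / [6];  common shape = (4, 2, 1, 1)

Row-insert the values π_1, π_2, … into P one at a time, bumping the leftmost entry strictly greater than the inserted value down to the next row. The recording tableau Q records, in position (i, j), the step at which that cell was added to P.
  Insert 7 (step 1): P = [7];  Q = [1]
  Insert 5 (step 2): P = [5] / [7];  Q = [1] / [2]
  Insert 1 (step 3): P = [1] / [5] / [7];  Q = [1] / [2] / [3]
  Insert 4 (step 4): P = [1, 4] / [5] / [7];  Q = [1, 4] / [2] / [3]
  Insert 8 (step 5): P = [1, 4, 8] / [5] / [7];  Q = [1, 4, 5] / [2] / [3]
  Insert 2 (step 6): P = [1, 2, 8] / [4] / [5] / [7];  Q = [1, 4, 5] / [2] / [3] / [6]
  Insert 3 (step 7): P = [1, 2, 3] / [4, 8] / [5] / [7];  Q = [1, 4, 5] / [2, 7] / [3] / [6]
  Insert 6 (step 8): P = [1, 2, 3, 6] / [4, 8] / [5] / [7];  Q = [1, 4, 5, 8] / [2, 7] / [3] / [6]
Final shape: (4, 2, 1, 1).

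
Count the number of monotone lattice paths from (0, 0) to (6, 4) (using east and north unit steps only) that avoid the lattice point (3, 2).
Number of paths = 110

Total paths from (0, 0) to (6, 4): C(10, 6) = 210. Paths through (3, 2): (paths (0, 0) → (3, 2)) × (paths (3, 2) → (6, 4)) = C(5, 3) · C(5, 3) = 10 · 10 = 100. Avoidance count = 210 − 100 = 110.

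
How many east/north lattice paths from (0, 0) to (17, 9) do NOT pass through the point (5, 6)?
Number of paths = 2914340

Total paths from (0, 0) to (17, 9): C(26, 17) = 3124550. Paths through (5, 6): (paths (0, 0) → (5, 6)) × (paths (5, 6) → (17, 9)) = C(11, 5) · C(15, 12) = 462 · 455 = 210210. Avoidance count = 3124550 − 210210 = 2914340.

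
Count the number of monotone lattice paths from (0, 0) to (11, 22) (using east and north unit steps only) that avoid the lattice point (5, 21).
Number of paths = 193076260

Total paths from (0, 0) to (11, 22): C(33, 11) = 193536720. Paths through (5, 21): (paths (0, 0) → (5, 21)) × (paths (5, 21) → (11, 22)) = C(26, 5) · C(7, 6) = 65780 · 7 = 460460. Avoidance count = 193536720 − 460460 = 193076260.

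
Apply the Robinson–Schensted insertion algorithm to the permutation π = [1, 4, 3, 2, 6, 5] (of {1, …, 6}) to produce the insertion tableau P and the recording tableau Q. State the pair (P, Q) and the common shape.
P = [1, 2, 5] / [3, 6] / [4];  Q = [1, 2, 5] / [3, 6] / [4];  common shape = (3, 2, 1)

Row-insert the values π_1, π_2, … into P one at a time, bumping the leftmost entry strictly greater than the inserted value down to the next row. The recording tableau Q records, in position (i, j), the step at which that cell was added to P.
  Insert 1 (step 1): P = [1];  Q = [1]
  Insert 4 (step 2): P = [1, 4];  Q = [1, 2]
  Insert 3 (step 3): P = [1, 3] / [4];  Q = [1, 2] / [3]
  Insert 2 (step 4): P = [1, 2] / [3] / [4];  Q = [1, 2] / [3] / [4]
  Insert 6 (step 5): P = [1, 2, 6] / [3] / [4];  Q = [1, 2, 5] / [3] / [4]
  Insert 5 (step 6): P = [1, 2, 5] / [3, 6] / [4];  Q = [1, 2, 5] / [3, 6] / [4]
Final shape: (3, 2, 1).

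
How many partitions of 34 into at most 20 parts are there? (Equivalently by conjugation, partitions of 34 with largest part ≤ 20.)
p(34, parts ≤ 20) = 11937

Use the recurrence p(n, m) = p(n, m−1) + p(n−m, m): either the largest part is < m (count p(n, m−1)) or the largest part is exactly m (remove one copy of m, count p(n−m, m)). With p(0, ·) = 1 this gives p(34, parts ≤ 20) = 11937. (By conjugating Young diagrams, this also counts partitions of 34 into at most 20 parts.)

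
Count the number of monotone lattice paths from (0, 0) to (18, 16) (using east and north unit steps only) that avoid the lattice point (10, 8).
Number of paths = 1640795970

Total paths from (0, 0) to (18, 16): C(34, 18) = 2203961430. Paths through (10, 8): (paths (0, 0) → (10, 8)) × (paths (10, 8) → (18, 16)) = C(18, 10) · C(16, 8) = 43758 · 12870 = 563165460. Avoidance count = 2203961430 − 563165460 = 1640795970.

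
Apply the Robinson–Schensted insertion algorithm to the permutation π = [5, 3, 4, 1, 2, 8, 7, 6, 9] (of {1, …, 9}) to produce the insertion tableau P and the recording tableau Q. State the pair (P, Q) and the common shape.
P = [1, 2, 6, 9] / [3, 4, 7] / [5, 8];  Q = [1, 3, 6, 9] / [2, 5, 7] / [4, 8];  common shape = (4, 3, 2)

Row-insert the values π_1, π_2, … into P one at a time, bumping the leftmost entry strictly greater than the inserted value down to the next row. The recording tableau Q records, in position (i, j), the step at which that cell was added to P.
  Insert 5 (step 1): P = [5];  Q = [1]
  Insert 3 (step 2): P = [3] / [5];  Q = [1] / [2]
  Insert 4 (step 3): P = [3, 4] / [5];  Q = [1, 3] / [2]
  Insert 1 (step 4): P = [1, 4] / [3] / [5];  Q = [1, 3] / [2] / [4]
  Insert 2 (step 5): P = [1, 2] / [3, 4] / [5];  Q = [1, 3] / [2, 5] / [4]
  Insert 8 (step 6): P = [1, 2, 8] / [3, 4] / [5];  Q = [1, 3, 6] / [2, 5] / [4]
  Insert 7 (step 7): P = [1, 2, 7] / [3, 4, 8] / [5];  Q = [1, 3, 6] / [2, 5, 7] / [4]
  Insert 6 (step 8): P = [1, 2, 6] / [3, 4, 7] / [5, 8];  Q = [1, 3, 6] / [2, 5, 7] / [4, 8]
  Insert 9 (step 9): P = [1, 2, 6, 9] / [3, 4, 7] / [5, 8];  Q = [1, 3, 6, 9] / [2, 5, 7] / [4, 8]
Final shape: (4, 3, 2).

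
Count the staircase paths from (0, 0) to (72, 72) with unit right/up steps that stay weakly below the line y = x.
C_72 = 20276890389709399862928998568254641025700

These NE paths below the diagonal are counted by the Catalan number C_n = (1/(n + 1)) · C(2n, n). For n = 72: C_72 = (1/73) · C(144, 72) = 1480212998448786189993816895482588794876100/73 = 20276890389709399862928998568254641025700.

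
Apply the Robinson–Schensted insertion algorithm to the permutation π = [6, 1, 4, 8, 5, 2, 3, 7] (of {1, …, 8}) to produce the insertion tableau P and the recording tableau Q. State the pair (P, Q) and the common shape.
P = [1, 2, 3, 7] / [4, 5] / [6, 8];  Q = [1, 3, 4, 8] / [2, 5] / [6, 7];  common shape = (4, 2, 2)

Row-insert the values π_1, π_2, … into P one at a time, bumping the leftmost entry strictly greater than the inserted value down to the next row. The recording tableau Q records, in position (i, j), the step at which that cell was added to P.
  Insert 6 (step 1): P = [6];  Q = [1]
  Insert 1 (step 2): P = [1] / [6];  Q = [1] / [2]
  Insert 4 (step 3): P = [1, 4] / [6];  Q = [1, 3] / [2]
  Insert 8 (step 4): P = [1, 4, 8] / [6];  Q = [1, 3, 4] / [2]
  Insert 5 (step 5): P = [1, 4, 5] / [6, 8];  Q = [1, 3, 4] / [2, 5]
  Insert 2 (step 6): P = [1, 2, 5] / [4, 8] / [6];  Q = [1, 3, 4] / [2, 5] / [6]
  Insert 3 (step 7): P = [1, 2, 3] / [4, 5] / [6, 8];  Q = [1, 3, 4] / [2, 5] / [6, 7]
  Insert 7 (step 8): P = [1, 2, 3, 7] / [4, 5] / [6, 8];  Q = [1, 3, 4, 8] / [2, 5] / [6, 7]
Final shape: (4, 2, 2).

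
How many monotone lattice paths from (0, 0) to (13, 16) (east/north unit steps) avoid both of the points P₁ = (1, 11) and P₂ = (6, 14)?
Number of paths = 66418491

Inclusion–exclusion. Total paths: C(29, 13) = 67863915. Through P₁: C(12, 1)·C(17, 12) = 74256. Through P₂: C(20, 6)·C(9, 7) = 1395360. Since P₁ is strictly southwest of P₂, a monotone path through both must visit P₁ then P₂; paths through both = C(12, 1)·C(8, 5)·C(9, 7) = 24192. Avoid both = 67863915 − 74256 − 1395360 + 24192 = 66418491.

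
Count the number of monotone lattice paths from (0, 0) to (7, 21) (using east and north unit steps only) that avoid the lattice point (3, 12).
Number of paths = 858715

Total paths from (0, 0) to (7, 21): C(28, 7) = 1184040. Paths through (3, 12): (paths (0, 0) → (3, 12)) × (paths (3, 12) → (7, 21)) = C(15, 3) · C(13, 4) = 455 · 715 = 325325. Avoidance count = 1184040 − 325325 = 858715.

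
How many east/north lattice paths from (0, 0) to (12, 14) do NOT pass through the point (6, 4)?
Number of paths = 7976020

Total paths from (0, 0) to (12, 14): C(26, 12) = 9657700. Paths through (6, 4): (paths (0, 0) → (6, 4)) × (paths (6, 4) → (12, 14)) = C(10, 6) · C(16, 6) = 210 · 8008 = 1681680. Avoidance count = 9657700 − 1681680 = 7976020.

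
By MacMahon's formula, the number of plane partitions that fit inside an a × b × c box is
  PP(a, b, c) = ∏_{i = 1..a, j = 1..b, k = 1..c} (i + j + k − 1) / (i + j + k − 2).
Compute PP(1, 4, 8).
PP(1, 4, 8) = 495

Evaluate the triple product over i = 1..1, j = 1..4, k = 1..8. The factors are (2/1) · (3/2) · (4/3) · (5/4) · (6/5) · (7/6) · (8/7) · (9/8) · … (32 factors total). The numerators and denominators telescope so the product is an integer; carrying out the multiplication exactly gives PP(1, 4, 8) = 495.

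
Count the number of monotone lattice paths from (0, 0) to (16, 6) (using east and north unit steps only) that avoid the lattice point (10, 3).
Number of paths = 50589

Total paths from (0, 0) to (16, 6): C(22, 16) = 74613. Paths through (10, 3): (paths (0, 0) → (10, 3)) × (paths (10, 3) → (16, 6)) = C(13, 10) · C(9, 6) = 286 · 84 = 24024. Avoidance count = 74613 − 24024 = 50589.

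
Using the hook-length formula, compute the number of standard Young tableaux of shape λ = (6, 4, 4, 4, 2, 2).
# SYT of shape (6, 4, 4, 4, 2, 2) = 997682400

Hook-length formula: f^λ = n! / Π hook(c), product over all cells c of the Young diagram. For λ = (6, 4, 4, 4, 2, 2), n = 22 boxes. Hook lengths by row (left-to-right, top-to-bottom): [11, 10, 7, 6, 2, 1]; [8, 7, 4, 3]; [7, 6, 3, 2]; [6, 5, 2, 1]; [3, 2]; [2, 1]. Product of hooks = 1126611763200. So f^λ = 22! / 1126611763200 = 1124000727777607680000 / 1126611763200 = 997682400.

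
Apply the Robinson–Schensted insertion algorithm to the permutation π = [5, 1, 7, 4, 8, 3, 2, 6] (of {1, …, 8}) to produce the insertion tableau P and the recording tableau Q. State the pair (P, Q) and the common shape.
P = [1, 2, 6] / [3, 7, 8] / [4] / [5];  Q = [1, 3, 5] / [2, 4, 8] / [6] / [7];  common shape = (3, 3, 1, 1)

Row-insert the values π_1, π_2, … into P one at a time, bumping the leftmost entry strictly greater than the inserted value down to the next row. The recording tableau Q records, in position (i, j), the step at which that cell was added to P.
  Insert 5 (step 1): P = [5];  Q = [1]
  Insert 1 (step 2): P = [1] / [5];  Q = [1] / [2]
  Insert 7 (step 3): P = [1, 7] / [5];  Q = [1, 3] / [2]
  Insert 4 (step 4): P = [1, 4] / [5, 7];  Q = [1, 3] / [2, 4]
  Insert 8 (step 5): P = [1, 4, 8] / [5, 7];  Q = [1, 3, 5] / [2, 4]
  Insert 3 (step 6): P = [1, 3, 8] / [4, 7] / [5];  Q = [1, 3, 5] / [2, 4] / [6]
  Insert 2 (step 7): P = [1, 2, 8] / [3, 7] / [4] / [5];  Q = [1, 3, 5] / [2, 4] / [6] / [7]
  Insert 6 (step 8): P = [1, 2, 6] / [3, 7, 8] / [4] / [5];  Q = [1, 3, 5] / [2, 4, 8] / [6] / [7]
Final shape: (3, 3, 1, 1).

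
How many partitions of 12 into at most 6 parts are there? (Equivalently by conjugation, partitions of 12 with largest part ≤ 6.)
p(12, parts ≤ 6) = 58

Partitions of 12 with all parts ≤ 6: 6+6, 6+5+1, 6+4+2, 6+4+1+1, 6+3+3, 6+3+2+1, 6+3+1+1+1, 6+2+2+2, 6+2+2+1+1, 6+2+1+1+1+1, 6+1+1+1+1+1+1, 5+5+2, 5+5+1+1, 5+4+3, 5+4+2+1, 5+4+1+1+1, 5+3+3+1, 5+3+2+2, 5+3+2+1+1, 5+3+1+1+1+1, 5+2+2+2+1, 5+2+2+1+1+1, 5+2+1+1+1+1+1, 5+1+1+1+1+1+1+1, 4+4+4, 4+4+3+1, 4+4+2+2, 4+4+2+1+1, 4+4+1+1+1+1, 4+3+3+2, … (58 total). Count = 58.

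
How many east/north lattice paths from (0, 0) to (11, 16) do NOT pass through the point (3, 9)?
Number of paths = 11622195

Total paths from (0, 0) to (11, 16): C(27, 11) = 13037895. Paths through (3, 9): (paths (0, 0) → (3, 9)) × (paths (3, 9) → (11, 16)) = C(12, 3) · C(15, 8) = 220 · 6435 = 1415700. Avoidance count = 13037895 − 1415700 = 11622195.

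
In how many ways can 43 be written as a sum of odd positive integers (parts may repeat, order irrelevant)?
p_odd(43) = 1610

Enumerate partitions using only odd parts via the recurrence o(n, m) = o(n, m−2) + o(n−m, m) over odd m, starting from the largest odd part ≤ n. This gives p_odd(43) = 1610. (Euler's theorem: equals the count of distinct-part partitions.)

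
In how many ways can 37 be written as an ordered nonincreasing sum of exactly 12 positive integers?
p(37, 12 parts) = 1686

Partitions of n into exactly k parts are in bijection with partitions of n − k into at most k parts (subtract 1 from each part). So p(37, exactly 12) = p(25, parts ≤ 12). Computing via the recurrence p(m, j) = p(m, j−1) + p(m−j, j) gives 1686.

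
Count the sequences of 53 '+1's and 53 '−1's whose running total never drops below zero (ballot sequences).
C_53 = 116157871455782434250553845880

These ballot sequences are counted by the Catalan number C_n = (1/(n + 1)) · C(2n, n). For n = 53: C_53 = (1/54) · C(106, 53) = 6272525058612251449529907677520/54 = 116157871455782434250553845880.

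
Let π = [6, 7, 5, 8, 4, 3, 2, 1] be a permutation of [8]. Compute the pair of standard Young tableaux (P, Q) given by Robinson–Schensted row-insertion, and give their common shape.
P = [1, 7, 8] / [2] / [3] / [4] / [5] / [6];  Q = [1, 2, 4] / [3] / [5] / [6] / [7] / [8];  common shape = (3, 1, 1, 1, 1, 1)

Row-insert the values π_1, π_2, … into P one at a time, bumping the leftmost entry strictly greater than the inserted value down to the next row. The recording tableau Q records, in position (i, j), the step at which that cell was added to P.
  Insert 6 (step 1): P = [6];  Q = [1]
  Insert 7 (step 2): P = [6, 7];  Q = [1, 2]
  Insert 5 (step 3): P = [5, 7] / [6];  Q = [1, 2] / [3]
  Insert 8 (step 4): P = [5, 7, 8] / [6];  Q = [1, 2, 4] / [3]
  Insert 4 (step 5): P = [4, 7, 8] / [5] / [6];  Q = [1, 2, 4] / [3] / [5]
  Insert 3 (step 6): P = [3, 7, 8] / [4] / [5] / [6];  Q = [1, 2, 4] / [3] / [5] / [6]
  Insert 2 (step 7): P = [2, 7, 8] / [3] / [4] / [5] / [6];  Q = [1, 2, 4] / [3] / [5] / [6] / [7]
  Insert 1 (step 8): P = [1, 7, 8] / [2] / [3] / [4] / [5] / [6];  Q = [1, 2, 4] / [3] / [5] / [6] / [7] / [8]
Final shape: (3, 1, 1, 1, 1, 1).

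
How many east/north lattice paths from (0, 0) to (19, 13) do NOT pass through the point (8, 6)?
Number of paths = 251806128

Total paths from (0, 0) to (19, 13): C(32, 19) = 347373600. Paths through (8, 6): (paths (0, 0) → (8, 6)) × (paths (8, 6) → (19, 13)) = C(14, 8) · C(18, 11) = 3003 · 31824 = 95567472. Avoidance count = 347373600 − 95567472 = 251806128.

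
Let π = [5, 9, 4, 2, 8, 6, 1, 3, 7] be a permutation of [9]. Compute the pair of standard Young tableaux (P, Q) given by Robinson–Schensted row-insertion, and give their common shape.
P = [1, 3, 7] / [2, 6] / [4, 8] / [5, 9];  Q = [1, 2, 9] / [3, 5] / [4, 6] / [7, 8];  common shape = (3, 2, 2, 2)

Row-insert the values π_1, π_2, … into P one at a time, bumping the leftmost entry strictly greater than the inserted value down to the next row. The recording tableau Q records, in position (i, j), the step at which that cell was added to P.
  Insert 5 (step 1): P = [5];  Q = [1]
  Insert 9 (step 2): P = [5, 9];  Q = [1, 2]
  Insert 4 (step 3): P = [4, 9] / [5];  Q = [1, 2] / [3]
  Insert 2 (step 4): P = [2, 9] / [4] / [5];  Q = [1, 2] / [3] / [4]
  Insert 8 (step 5): P = [2, 8] / [4, 9] / [5];  Q = [1, 2] / [3, 5] / [4]
  Insert 6 (step 6): P = [2, 6] / [4, 8] / [5, 9];  Q = [1, 2] / [3, 5] / [4, 6]
  Insert 1 (step 7): P = [1, 6] / [2, 8] / [4, 9] / [5];  Q = [1, 2] / [3, 5] / [4, 6] / [7]
  Insert 3 (step 8): P = [1, 3] / [2, 6] / [4, 8] / [5, 9];  Q = [1, 2] / [3, 5] / [4, 6] / [7, 8]
  Insert 7 (step 9): P = [1, 3, 7] / [2, 6] / [4, 8] / [5, 9];  Q = [1, 2, 9] / [3, 5] / [4, 6] / [7, 8]
Final shape: (3, 2, 2, 2).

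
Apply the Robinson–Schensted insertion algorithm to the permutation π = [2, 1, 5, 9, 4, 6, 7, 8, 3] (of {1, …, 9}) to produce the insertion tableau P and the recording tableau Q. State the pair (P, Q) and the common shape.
P = [1, 3, 6, 7, 8] / [2, 4, 9] / [5];  Q = [1, 3, 4, 7, 8] / [2, 5, 6] / [9];  common shape = (5, 3, 1)

Row-insert the values π_1, π_2, … into P one at a time, bumping the leftmost entry strictly greater than the inserted value down to the next row. The recording tableau Q records, in position (i, j), the step at which that cell was added to P.
  Insert 2 (step 1): P = [2];  Q = [1]
  Insert 1 (step 2): P = [1] / [2];  Q = [1] / [2]
  Insert 5 (step 3): P = [1, 5] / [2];  Q = [1, 3] / [2]
  Insert 9 (step 4): P = [1, 5, 9] / [2];  Q = [1, 3, 4] / [2]
  Insert 4 (step 5): P = [1, 4, 9] / [2, 5];  Q = [1, 3, 4] / [2, 5]
  Insert 6 (step 6): P = [1, 4, 6] / [2, 5, 9];  Q = [1, 3, 4] / [2, 5, 6]
  Insert 7 (step 7): P = [1, 4, 6, 7] / [2, 5, 9];  Q = [1, 3, 4, 7] / [2, 5, 6]
  Insert 8 (step 8): P = [1, 4, 6, 7, 8] / [2, 5, 9];  Q = [1, 3, 4, 7, 8] / [2, 5, 6]
  Insert 3 (step 9): P = [1, 3, 6, 7, 8] / [2, 4, 9] / [5];  Q = [1, 3, 4, 7, 8] / [2, 5, 6] / [9]
Final shape: (5, 3, 1).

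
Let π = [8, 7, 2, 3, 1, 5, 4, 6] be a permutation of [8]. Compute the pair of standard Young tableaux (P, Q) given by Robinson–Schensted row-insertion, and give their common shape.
P = [1, 3, 4, 6] / [2, 5] / [7] / [8];  Q = [1, 4, 6, 8] / [2, 7] / [3] / [5];  common shape = (4, 2, 1, 1)

Row-insert the values π_1, π_2, … into P one at a time, bumping the leftmost entry strictly greater than the inserted value down to the next row. The recording tableau Q records, in position (i, j), the step at which that cell was added to P.
  Insert 8 (step 1): P = [8];  Q = [1]
  Insert 7 (step 2): P = [7] / [8];  Q = [1] / [2]
  Insert 2 (step 3): P = [2] / [7] / [8];  Q = [1] / [2] / [3]
  Insert 3 (step 4): P = [2, 3] / [7] / [8];  Q = [1, 4] / [2] / [3]
  Insert 1 (step 5): P = [1, 3] / [2] / [7] / [8];  Q = [1, 4] / [2] / [3] / [5]
  Insert 5 (step 6): P = [1, 3, 5] / [2] / [7] / [8];  Q = [1, 4, 6] / [2] / [3] / [5]
  Insert 4 (step 7): P = [1, 3, 4] / [2, 5] / [7] / [8];  Q = [1, 4, 6] / [2, 7] / [3] / [5]
  Insert 6 (step 8): P = [1, 3, 4, 6] / [2, 5] / [7] / [8];  Q = [1, 4, 6, 8] / [2, 7] / [3] / [5]
Final shape: (4, 2, 1, 1).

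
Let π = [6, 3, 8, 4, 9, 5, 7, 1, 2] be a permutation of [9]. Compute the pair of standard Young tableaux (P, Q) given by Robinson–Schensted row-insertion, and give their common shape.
P = [1, 2, 5, 7] / [3, 4, 9] / [6, 8];  Q = [1, 3, 5, 7] / [2, 4, 6] / [8, 9];  common shape = (4, 3, 2)

Row-insert the values π_1, π_2, … into P one at a time, bumping the leftmost entry strictly greater than the inserted value down to the next row. The recording tableau Q records, in position (i, j), the step at which that cell was added to P.
  Insert 6 (step 1): P = [6];  Q = [1]
  Insert 3 (step 2): P = [3] / [6];  Q = [1] / [2]
  Insert 8 (step 3): P = [3, 8] / [6];  Q = [1, 3] / [2]
  Insert 4 (step 4): P = [3, 4] / [6, 8];  Q = [1, 3] / [2, 4]
  Insert 9 (step 5): P = [3, 4, 9] / [6, 8];  Q = [1, 3, 5] / [2, 4]
  Insert 5 (step 6): P = [3, 4, 5] / [6, 8, 9];  Q = [1, 3, 5] / [2, 4, 6]
  Insert 7 (step 7): P = [3, 4, 5, 7] / [6, 8, 9];  Q = [1, 3, 5, 7] / [2, 4, 6]
  Insert 1 (step 8): P = [1, 4, 5, 7] / [3, 8, 9] / [6];  Q = [1, 3, 5, 7] / [2, 4, 6] / [8]
  Insert 2 (step 9): P = [1, 2, 5, 7] / [3, 4, 9] / [6, 8];  Q = [1, 3, 5, 7] / [2, 4, 6] / [8, 9]
Final shape: (4, 3, 2).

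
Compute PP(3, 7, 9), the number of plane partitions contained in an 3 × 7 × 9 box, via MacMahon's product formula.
PP(3, 7, 9) = 24584605760

Evaluate the triple product over i = 1..3, j = 1..7, k = 1..9. The factors are (2/1) · (3/2) · (4/3) · (5/4) · (6/5) · (7/6) · (8/7) · (9/8) · … (189 factors total). The numerators and denominators telescope so the product is an integer; carrying out the multiplication exactly gives PP(3, 7, 9) = 24584605760.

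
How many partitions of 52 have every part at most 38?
p(52, parts ≤ 38) = 281216

Use the recurrence p(n, m) = p(n, m−1) + p(n−m, m): either the largest part is < m (count p(n, m−1)) or the largest part is exactly m (remove one copy of m, count p(n−m, m)). With p(0, ·) = 1 this gives p(52, parts ≤ 38) = 281216. (By conjugating Young diagrams, this also counts partitions of 52 into at most 38 parts.)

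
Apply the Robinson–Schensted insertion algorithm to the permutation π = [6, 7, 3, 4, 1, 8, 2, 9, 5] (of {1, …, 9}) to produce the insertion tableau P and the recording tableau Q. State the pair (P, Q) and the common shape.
P = [1, 2, 5, 9] / [3, 4, 8] / [6, 7];  Q = [1, 2, 6, 8] / [3, 4, 9] / [5, 7];  common shape = (4, 3, 2)

Row-insert the values π_1, π_2, … into P one at a time, bumping the leftmost entry strictly greater than the inserted value down to the next row. The recording tableau Q records, in position (i, j), the step at which that cell was added to P.
  Insert 6 (step 1): P = [6];  Q = [1]
  Insert 7 (step 2): P = [6, 7];  Q = [1, 2]
  Insert 3 (step 3): P = [3, 7] / [6];  Q = [1, 2] / [3]
  Insert 4 (step 4): P = [3, 4] / [6, 7];  Q = [1, 2] / [3, 4]
  Insert 1 (step 5): P = [1, 4] / [3, 7] / [6];  Q = [1, 2] / [3, 4] / [5]
  Insert 8 (step 6): P = [1, 4, 8] / [3, 7] / [6];  Q = [1, 2, 6] / [3, 4] / [5]
  Insert 2 (step 7): P = [1, 2, 8] / [3, 4] / [6, 7];  Q = [1, 2, 6] / [3, 4] / [5, 7]
  Insert 9 (step 8): P = [1, 2, 8, 9] / [3, 4] / [6, 7];  Q = [1, 2, 6, 8] / [3, 4] / [5, 7]
  Insert 5 (step 9): P = [1, 2, 5, 9] / [3, 4, 8] / [6, 7];  Q = [1, 2, 6, 8] / [3, 4, 9] / [5, 7]
Final shape: (4, 3, 2).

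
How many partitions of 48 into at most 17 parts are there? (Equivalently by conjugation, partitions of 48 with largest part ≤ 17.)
p(48, parts ≤ 17) = 119009

Use the recurrence p(n, m) = p(n, m−1) + p(n−m, m): either the largest part is < m (count p(n, m−1)) or the largest part is exactly m (remove one copy of m, count p(n−m, m)). With p(0, ·) = 1 this gives p(48, parts ≤ 17) = 119009. (By conjugating Young diagrams, this also counts partitions of 48 into at most 17 parts.)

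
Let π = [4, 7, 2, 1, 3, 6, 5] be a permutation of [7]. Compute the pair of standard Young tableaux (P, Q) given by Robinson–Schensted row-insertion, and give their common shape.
P = [1, 3, 5] / [2, 6] / [4, 7];  Q = [1, 2, 6] / [3, 5] / [4, 7];  common shape = (3, 2, 2)

Row-insert the values π_1, π_2, … into P one at a time, bumping the leftmost entry strictly greater than the inserted value down to the next row. The recording tableau Q records, in position (i, j), the step at which that cell was added to P.
  Insert 4 (step 1): P = [4];  Q = [1]
  Insert 7 (step 2): P = [4, 7];  Q = [1, 2]
  Insert 2 (step 3): P = [2, 7] / [4];  Q = [1, 2] / [3]
  Insert 1 (step 4): P = [1, 7] / [2] / [4];  Q = [1, 2] / [3] / [4]
  Insert 3 (step 5): P = [1, 3] / [2, 7] / [4];  Q = [1, 2] / [3, 5] / [4]
  Insert 6 (step 6): P = [1, 3, 6] / [2, 7] / [4];  Q = [1, 2, 6] / [3, 5] / [4]
  Insert 5 (step 7): P = [1, 3, 5] / [2, 6] / [4, 7];  Q = [1, 2, 6] / [3, 5] / [4, 7]
Final shape: (3, 2, 2).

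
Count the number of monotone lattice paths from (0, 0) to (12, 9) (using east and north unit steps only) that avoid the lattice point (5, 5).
Number of paths = 210770

Total paths from (0, 0) to (12, 9): C(21, 12) = 293930. Paths through (5, 5): (paths (0, 0) → (5, 5)) × (paths (5, 5) → (12, 9)) = C(10, 5) · C(11, 7) = 252 · 330 = 83160. Avoidance count = 293930 − 83160 = 210770.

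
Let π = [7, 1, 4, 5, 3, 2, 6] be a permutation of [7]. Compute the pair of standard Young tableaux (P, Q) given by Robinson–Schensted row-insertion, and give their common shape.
P = [1, 2, 5, 6] / [3] / [4] / [7];  Q = [1, 3, 4, 7] / [2] / [5] / [6];  common shape = (4, 1, 1, 1)

Row-insert the values π_1, π_2, … into P one at a time, bumping the leftmost entry strictly greater than the inserted value down to the next row. The recording tableau Q records, in position (i, j), the step at which that cell was added to P.
  Insert 7 (step 1): P = [7];  Q = [1]
  Insert 1 (step 2): P = [1] / [7];  Q = [1] / [2]
  Insert 4 (step 3): P = [1, 4] / [7];  Q = [1, 3] / [2]
  Insert 5 (step 4): P = [1, 4, 5] / [7];  Q = [1, 3, 4] / [2]
  Insert 3 (step 5): P = [1, 3, 5] / [4] / [7];  Q = [1, 3, 4] / [2] / [5]
  Insert 2 (step 6): P = [1, 2, 5] / [3] / [4] / [7];  Q = [1, 3, 4] / [2] / [5] / [6]
  Insert 6 (step 7): P = [1, 2, 5, 6] / [3] / [4] / [7];  Q = [1, 3, 4, 7] / [2] / [5] / [6]
Final shape: (4, 1, 1, 1).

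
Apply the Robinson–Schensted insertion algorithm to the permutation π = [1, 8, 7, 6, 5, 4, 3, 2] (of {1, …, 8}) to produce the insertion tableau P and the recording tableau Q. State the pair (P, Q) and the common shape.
P = [1, 2] / [3] / [4] / [5] / [6] / [7] / [8];  Q = [1, 2] / [3] / [4] / [5] / [6] / [7] / [8];  common shape = (2, 1, 1, 1, 1, 1, 1)

Row-insert the values π_1, π_2, … into P one at a time, bumping the leftmost entry strictly greater than the inserted value down to the next row. The recording tableau Q records, in position (i, j), the step at which that cell was added to P.
  Insert 1 (step 1): P = [1];  Q = [1]
  Insert 8 (step 2): P = [1, 8];  Q = [1, 2]
  Insert 7 (step 3): P = [1, 7] / [8];  Q = [1, 2] / [3]
  Insert 6 (step 4): P = [1, 6] / [7] / [8];  Q = [1, 2] / [3] / [4]
  Insert 5 (step 5): P = [1, 5] / [6] / [7] / [8];  Q = [1, 2] / [3] / [4] / [5]
  Insert 4 (step 6): P = [1, 4] / [5] / [6] / [7] / [8];  Q = [1, 2] / [3] / [4] / [5] / [6]
  Insert 3 (step 7): P = [1, 3] / [4] / [5] / [6] / [7] / [8];  Q = [1, 2] / [3] / [4] / [5] / [6] / [7]
  Insert 2 (step 8): P = [1, 2] / [3] / [4] / [5] / [6] / [7] / [8];  Q = [1, 2] / [3] / [4] / [5] / [6] / [7] / [8]
Final shape: (2, 1, 1, 1, 1, 1, 1).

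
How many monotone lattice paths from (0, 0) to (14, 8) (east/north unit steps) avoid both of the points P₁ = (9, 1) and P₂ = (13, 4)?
Number of paths = 301700

Inclusion–exclusion. Total paths: C(22, 14) = 319770. Through P₁: C(10, 9)·C(12, 5) = 7920. Through P₂: C(17, 13)·C(5, 1) = 11900. Since P₁ is strictly southwest of P₂, a monotone path through both must visit P₁ then P₂; paths through both = C(10, 9)·C(7, 4)·C(5, 1) = 1750. Avoid both = 319770 − 7920 − 11900 + 1750 = 301700.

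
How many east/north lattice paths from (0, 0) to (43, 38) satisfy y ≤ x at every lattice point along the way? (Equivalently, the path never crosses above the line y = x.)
Number of paths = 25017515332381270225800

By the reflection principle (André's argument), the number of monotone paths to (43, 38) with n ≤ m that never go above y = x is C(81, 43) − C(81, 44) = 183461779104129314989200 − 158444263771748044763400 = 25017515332381270225800.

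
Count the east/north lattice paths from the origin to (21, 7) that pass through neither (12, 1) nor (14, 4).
Number of paths = 767375

Inclusion–exclusion. Total paths: C(28, 21) = 1184040. Through P₁: C(13, 12)·C(15, 9) = 65065. Through P₂: C(18, 14)·C(10, 7) = 367200. Since P₁ is strictly southwest of P₂, a monotone path through both must visit P₁ then P₂; paths through both = C(13, 12)·C(5, 2)·C(10, 7) = 15600. Avoid both = 1184040 − 65065 − 367200 + 15600 = 767375.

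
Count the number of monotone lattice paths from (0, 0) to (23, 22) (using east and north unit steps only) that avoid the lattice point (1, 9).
Number of paths = 4101951985800

Total paths from (0, 0) to (23, 22): C(45, 23) = 4116715363800. Paths through (1, 9): (paths (0, 0) → (1, 9)) × (paths (1, 9) → (23, 22)) = C(10, 1) · C(35, 22) = 10 · 1476337800 = 14763378000. Avoidance count = 4116715363800 − 14763378000 = 4101951985800.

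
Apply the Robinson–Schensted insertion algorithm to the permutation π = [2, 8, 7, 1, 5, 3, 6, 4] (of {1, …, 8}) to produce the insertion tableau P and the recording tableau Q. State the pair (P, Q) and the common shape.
P = [1, 3, 4] / [2, 5, 6] / [7] / [8];  Q = [1, 2, 7] / [3, 5, 8] / [4] / [6];  common shape = (3, 3, 1, 1)

Row-insert the values π_1, π_2, … into P one at a time, bumping the leftmost entry strictly greater than the inserted value down to the next row. The recording tableau Q records, in position (i, j), the step at which that cell was added to P.
  Insert 2 (step 1): P = [2];  Q = [1]
  Insert 8 (step 2): P = [2, 8];  Q = [1, 2]
  Insert 7 (step 3): P = [2, 7] / [8];  Q = [1, 2] / [3]
  Insert 1 (step 4): P = [1, 7] / [2] / [8];  Q = [1, 2] / [3] / [4]
  Insert 5 (step 5): P = [1, 5] / [2, 7] / [8];  Q = [1, 2] / [3, 5] / [4]
  Insert 3 (step 6): P = [1, 3] / [2, 5] / [7] / [8];  Q = [1, 2] / [3, 5] / [4] / [6]
  Insert 6 (step 7): P = [1, 3, 6] / [2, 5] / [7] / [8];  Q = [1, 2, 7] / [3, 5] / [4] / [6]
  Insert 4 (step 8): P = [1, 3, 4] / [2, 5, 6] / [7] / [8];  Q = [1, 2, 7] / [3, 5, 8] / [4] / [6]
Final shape: (3, 3, 1, 1).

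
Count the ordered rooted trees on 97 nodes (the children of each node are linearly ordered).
C_96 = 3721443204405954385563870541379246659709506697378694300

These ordered rooted trees are counted by the Catalan number C_n = (1/(n + 1)) · C(2n, n). For n = 96: C_96 = (1/97) · C(192, 96) = 360979990827377575399695442513786925991822149645733347100/97 = 3721443204405954385563870541379246659709506697378694300.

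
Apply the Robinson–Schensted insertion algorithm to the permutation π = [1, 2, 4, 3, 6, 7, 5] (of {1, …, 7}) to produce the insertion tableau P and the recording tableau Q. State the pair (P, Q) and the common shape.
P = [1, 2, 3, 5, 7] / [4, 6];  Q = [1, 2, 3, 5, 6] / [4, 7];  common shape = (5, 2)

Row-insert the values π_1, π_2, … into P one at a time, bumping the leftmost entry strictly greater than the inserted value down to the next row. The recording tableau Q records, in position (i, j), the step at which that cell was added to P.
  Insert 1 (step 1): P = [1];  Q = [1]
  Insert 2 (step 2): P = [1, 2];  Q = [1, 2]
  Insert 4 (step 3): P = [1, 2, 4];  Q = [1, 2, 3]
  Insert 3 (step 4): P = [1, 2, 3] / [4];  Q = [1, 2, 3] / [4]
  Insert 6 (step 5): P = [1, 2, 3, 6] / [4];  Q = [1, 2, 3, 5] / [4]
  Insert 7 (step 6): P = [1, 2, 3, 6, 7] / [4];  Q = [1, 2, 3, 5, 6] / [4]
  Insert 5 (step 7): P = [1, 2, 3, 5, 7] / [4, 6];  Q = [1, 2, 3, 5, 6] / [4, 7]
Final shape: (5, 2).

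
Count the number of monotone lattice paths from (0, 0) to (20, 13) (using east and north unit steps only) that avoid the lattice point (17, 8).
Number of paths = 512598240

Total paths from (0, 0) to (20, 13): C(33, 20) = 573166440. Paths through (17, 8): (paths (0, 0) → (17, 8)) × (paths (17, 8) → (20, 13)) = C(25, 17) · C(8, 3) = 1081575 · 56 = 60568200. Avoidance count = 573166440 − 60568200 = 512598240.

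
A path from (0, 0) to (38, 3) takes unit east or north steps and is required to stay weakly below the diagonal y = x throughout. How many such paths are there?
Number of paths = 9840

By the reflection principle (André's argument), the number of monotone paths to (38, 3) with n ≤ m that never go above y = x is C(41, 38) − C(41, 39) = 10660 − 820 = 9840.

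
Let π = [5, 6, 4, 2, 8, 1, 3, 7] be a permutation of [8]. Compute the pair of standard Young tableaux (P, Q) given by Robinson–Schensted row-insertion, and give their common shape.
P = [1, 3, 7] / [2, 6, 8] / [4] / [5];  Q = [1, 2, 5] / [3, 7, 8] / [4] / [6];  common shape = (3, 3, 1, 1)

Row-insert the values π_1, π_2, … into P one at a time, bumping the leftmost entry strictly greater than the inserted value down to the next row. The recording tableau Q records, in position (i, j), the step at which that cell was added to P.
  Insert 5 (step 1): P = [5];  Q = [1]
  Insert 6 (step 2): P = [5, 6];  Q = [1, 2]
  Insert 4 (step 3): P = [4, 6] / [5];  Q = [1, 2] / [3]
  Insert 2 (step 4): P = [2, 6] / [4] / [5];  Q = [1, 2] / [3] / [4]
  Insert 8 (step 5): P = [2, 6, 8] / [4] / [5];  Q = [1, 2, 5] / [3] / [4]
  Insert 1 (step 6): P = [1, 6, 8] / [2] / [4] / [5];  Q = [1, 2, 5] / [3] / [4] / [6]
  Insert 3 (step 7): P = [1, 3, 8] / [2, 6] / [4] / [5];  Q = [1, 2, 5] / [3, 7] / [4] / [6]
  Insert 7 (step 8): P = [1, 3, 7] / [2, 6, 8] / [4] / [5];  Q = [1, 2, 5] / [3, 7, 8] / [4] / [6]
Final shape: (3, 3, 1, 1).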